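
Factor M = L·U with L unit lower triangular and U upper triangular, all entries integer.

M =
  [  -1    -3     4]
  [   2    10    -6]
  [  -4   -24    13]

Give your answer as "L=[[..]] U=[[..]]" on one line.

  r1 -= -2·r0 → [0,4,2]
  r2 -= 4·r0 → [0,-12,-3]
  r2 -= -3·r1 → [0,0,3]

L=[[1,0,0],[-2,1,0],[4,-3,1]] U=[[-1,-3,4],[0,4,2],[0,0,3]]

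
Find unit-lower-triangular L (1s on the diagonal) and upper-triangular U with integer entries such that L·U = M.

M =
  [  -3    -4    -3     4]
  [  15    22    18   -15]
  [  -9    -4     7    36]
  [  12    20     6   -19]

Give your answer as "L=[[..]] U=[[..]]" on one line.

L=[[1,0,0,0],[-5,1,0,0],[3,4,1,0],[-4,2,-3,1]] U=[[-3,-4,-3,4],[0,2,3,5],[0,0,4,4],[0,0,0,-1]]

  R1 -= -5·R0 → [0,2,3,5]
  R2 -= 3·R0 → [0,8,16,24]
  R3 -= -4·R0 → [0,4,-6,-3]
  R2 -= 4·R1 → [0,0,4,4]
  R3 -= 2·R1 → [0,0,-12,-13]
  R3 -= -3·R2 → [0,0,0,-1]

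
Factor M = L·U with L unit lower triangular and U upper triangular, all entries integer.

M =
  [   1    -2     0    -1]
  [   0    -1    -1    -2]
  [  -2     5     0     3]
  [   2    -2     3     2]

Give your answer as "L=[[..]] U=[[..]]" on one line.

L=[[1,0,0,0],[0,1,0,0],[-2,-1,1,0],[2,-2,-1,1]] U=[[1,-2,0,-1],[0,-1,-1,-2],[0,0,-1,-1],[0,0,0,-1]]

  row1 -= 0·row0 → [0,-1,-1,-2]
  row2 -= -2·row0 → [0,1,0,1]
  row3 -= 2·row0 → [0,2,3,4]
  row2 -= -1·row1 → [0,0,-1,-1]
  row3 -= -2·row1 → [0,0,1,0]
  row3 -= -1·row2 → [0,0,0,-1]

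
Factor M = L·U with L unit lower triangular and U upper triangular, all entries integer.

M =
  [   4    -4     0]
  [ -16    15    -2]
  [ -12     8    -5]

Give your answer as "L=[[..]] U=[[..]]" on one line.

L=[[1,0,0],[-4,1,0],[-3,4,1]] U=[[4,-4,0],[0,-1,-2],[0,0,3]]

  row1 -= -4·row0 → [0,-1,-2]
  row2 -= -3·row0 → [0,-4,-5]
  row2 -= 4·row1 → [0,0,3]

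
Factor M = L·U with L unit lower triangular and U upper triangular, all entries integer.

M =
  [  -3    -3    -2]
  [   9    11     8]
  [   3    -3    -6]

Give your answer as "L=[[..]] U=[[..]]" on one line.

  row1 -= -3·row0 → [0,2,2]
  row2 -= -1·row0 → [0,-6,-8]
  row2 -= -3·row1 → [0,0,-2]

L=[[1,0,0],[-3,1,0],[-1,-3,1]] U=[[-3,-3,-2],[0,2,2],[0,0,-2]]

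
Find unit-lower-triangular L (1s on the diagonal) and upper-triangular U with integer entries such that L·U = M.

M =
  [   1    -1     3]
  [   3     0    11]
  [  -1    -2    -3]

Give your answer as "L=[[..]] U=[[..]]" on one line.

L=[[1,0,0],[3,1,0],[-1,-1,1]] U=[[1,-1,3],[0,3,2],[0,0,2]]

  r1 -= 3·r0 → [0,3,2]
  r2 -= -1·r0 → [0,-3,0]
  r2 -= -1·r1 → [0,0,2]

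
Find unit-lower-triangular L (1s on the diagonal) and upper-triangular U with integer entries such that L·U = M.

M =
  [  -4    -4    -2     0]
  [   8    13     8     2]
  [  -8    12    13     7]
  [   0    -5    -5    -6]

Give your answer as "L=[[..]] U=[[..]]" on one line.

  row1 -= -2·row0 → [0,5,4,2]
  row2 -= 2·row0 → [0,20,17,7]
  row3 -= 0·row0 → [0,-5,-5,-6]
  row2 -= 4·row1 → [0,0,1,-1]
  row3 -= -1·row1 → [0,0,-1,-4]
  row3 -= -1·row2 → [0,0,0,-5]

L=[[1,0,0,0],[-2,1,0,0],[2,4,1,0],[0,-1,-1,1]] U=[[-4,-4,-2,0],[0,5,4,2],[0,0,1,-1],[0,0,0,-5]]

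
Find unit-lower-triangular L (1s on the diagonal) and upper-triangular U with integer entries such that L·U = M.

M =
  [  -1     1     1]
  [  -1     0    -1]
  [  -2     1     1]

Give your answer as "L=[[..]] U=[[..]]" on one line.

  R1 -= 1·R0 → [0,-1,-2]
  R2 -= 2·R0 → [0,-1,-1]
  R2 -= 1·R1 → [0,0,1]

L=[[1,0,0],[1,1,0],[2,1,1]] U=[[-1,1,1],[0,-1,-2],[0,0,1]]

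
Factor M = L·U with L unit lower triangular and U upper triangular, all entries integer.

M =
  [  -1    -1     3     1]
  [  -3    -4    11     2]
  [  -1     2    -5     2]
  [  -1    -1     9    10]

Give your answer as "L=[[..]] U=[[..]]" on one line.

  row1 -= 3·row0 → [0,-1,2,-1]
  row2 -= 1·row0 → [0,3,-8,1]
  row3 -= 1·row0 → [0,0,6,9]
  row2 -= -3·row1 → [0,0,-2,-2]
  row3 -= 0·row1 → [0,0,6,9]
  row3 -= -3·row2 → [0,0,0,3]

L=[[1,0,0,0],[3,1,0,0],[1,-3,1,0],[1,0,-3,1]] U=[[-1,-1,3,1],[0,-1,2,-1],[0,0,-2,-2],[0,0,0,3]]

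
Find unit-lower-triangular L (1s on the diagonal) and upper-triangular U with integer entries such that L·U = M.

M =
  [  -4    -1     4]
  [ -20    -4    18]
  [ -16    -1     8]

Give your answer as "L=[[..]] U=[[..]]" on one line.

  row1 -= 5·row0 → [0,1,-2]
  row2 -= 4·row0 → [0,3,-8]
  row2 -= 3·row1 → [0,0,-2]

L=[[1,0,0],[5,1,0],[4,3,1]] U=[[-4,-1,4],[0,1,-2],[0,0,-2]]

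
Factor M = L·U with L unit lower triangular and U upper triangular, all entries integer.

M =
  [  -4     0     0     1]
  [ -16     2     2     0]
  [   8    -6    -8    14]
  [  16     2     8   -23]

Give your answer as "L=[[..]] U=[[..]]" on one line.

L=[[1,0,0,0],[4,1,0,0],[-2,-3,1,0],[-4,1,-3,1]] U=[[-4,0,0,1],[0,2,2,-4],[0,0,-2,4],[0,0,0,-3]]

  r1 -= 4·r0 → [0,2,2,-4]
  r2 -= -2·r0 → [0,-6,-8,16]
  r3 -= -4·r0 → [0,2,8,-19]
  r2 -= -3·r1 → [0,0,-2,4]
  r3 -= 1·r1 → [0,0,6,-15]
  r3 -= -3·r2 → [0,0,0,-3]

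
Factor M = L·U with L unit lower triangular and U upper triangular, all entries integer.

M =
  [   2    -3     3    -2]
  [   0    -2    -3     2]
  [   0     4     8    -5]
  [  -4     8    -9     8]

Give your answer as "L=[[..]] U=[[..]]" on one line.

L=[[1,0,0,0],[0,1,0,0],[0,-2,1,0],[-2,-1,-3,1]] U=[[2,-3,3,-2],[0,-2,-3,2],[0,0,2,-1],[0,0,0,3]]

  R1 -= 0·R0 → [0,-2,-3,2]
  R2 -= 0·R0 → [0,4,8,-5]
  R3 -= -2·R0 → [0,2,-3,4]
  R2 -= -2·R1 → [0,0,2,-1]
  R3 -= -1·R1 → [0,0,-6,6]
  R3 -= -3·R2 → [0,0,0,3]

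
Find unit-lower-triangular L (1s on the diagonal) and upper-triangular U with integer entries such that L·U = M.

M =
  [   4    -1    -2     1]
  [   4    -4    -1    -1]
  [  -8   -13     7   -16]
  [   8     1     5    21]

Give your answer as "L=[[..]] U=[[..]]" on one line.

L=[[1,0,0,0],[1,1,0,0],[-2,5,1,0],[2,-1,-5,1]] U=[[4,-1,-2,1],[0,-3,1,-2],[0,0,-2,-4],[0,0,0,-3]]

  row1 -= 1·row0 → [0,-3,1,-2]
  row2 -= -2·row0 → [0,-15,3,-14]
  row3 -= 2·row0 → [0,3,9,19]
  row2 -= 5·row1 → [0,0,-2,-4]
  row3 -= -1·row1 → [0,0,10,17]
  row3 -= -5·row2 → [0,0,0,-3]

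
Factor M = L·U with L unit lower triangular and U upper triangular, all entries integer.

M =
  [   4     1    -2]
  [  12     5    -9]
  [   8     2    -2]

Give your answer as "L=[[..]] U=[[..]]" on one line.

  r1 -= 3·r0 → [0,2,-3]
  r2 -= 2·r0 → [0,0,2]
  r2 -= 0·r1 → [0,0,2]

L=[[1,0,0],[3,1,0],[2,0,1]] U=[[4,1,-2],[0,2,-3],[0,0,2]]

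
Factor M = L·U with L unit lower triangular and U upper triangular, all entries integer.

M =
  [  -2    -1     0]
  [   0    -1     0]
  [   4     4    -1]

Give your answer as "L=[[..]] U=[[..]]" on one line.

L=[[1,0,0],[0,1,0],[-2,-2,1]] U=[[-2,-1,0],[0,-1,0],[0,0,-1]]

  r1 -= 0·r0 → [0,-1,0]
  r2 -= -2·r0 → [0,2,-1]
  r2 -= -2·r1 → [0,0,-1]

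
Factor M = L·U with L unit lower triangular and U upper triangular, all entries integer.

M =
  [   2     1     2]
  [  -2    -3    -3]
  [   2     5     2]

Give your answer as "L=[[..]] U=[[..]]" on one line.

  r1 -= -1·r0 → [0,-2,-1]
  r2 -= 1·r0 → [0,4,0]
  r2 -= -2·r1 → [0,0,-2]

L=[[1,0,0],[-1,1,0],[1,-2,1]] U=[[2,1,2],[0,-2,-1],[0,0,-2]]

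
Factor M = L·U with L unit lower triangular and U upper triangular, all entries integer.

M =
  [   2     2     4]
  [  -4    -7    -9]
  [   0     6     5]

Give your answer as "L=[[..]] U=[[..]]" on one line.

L=[[1,0,0],[-2,1,0],[0,-2,1]] U=[[2,2,4],[0,-3,-1],[0,0,3]]

  r1 -= -2·r0 → [0,-3,-1]
  r2 -= 0·r0 → [0,6,5]
  r2 -= -2·r1 → [0,0,3]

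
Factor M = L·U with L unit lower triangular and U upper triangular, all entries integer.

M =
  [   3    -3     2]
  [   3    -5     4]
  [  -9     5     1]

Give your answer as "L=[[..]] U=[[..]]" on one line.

  row1 -= 1·row0 → [0,-2,2]
  row2 -= -3·row0 → [0,-4,7]
  row2 -= 2·row1 → [0,0,3]

L=[[1,0,0],[1,1,0],[-3,2,1]] U=[[3,-3,2],[0,-2,2],[0,0,3]]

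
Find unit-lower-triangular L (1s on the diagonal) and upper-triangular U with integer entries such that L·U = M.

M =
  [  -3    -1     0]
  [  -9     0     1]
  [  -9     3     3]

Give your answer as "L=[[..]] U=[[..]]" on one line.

L=[[1,0,0],[3,1,0],[3,2,1]] U=[[-3,-1,0],[0,3,1],[0,0,1]]

  R1 -= 3·R0 → [0,3,1]
  R2 -= 3·R0 → [0,6,3]
  R2 -= 2·R1 → [0,0,1]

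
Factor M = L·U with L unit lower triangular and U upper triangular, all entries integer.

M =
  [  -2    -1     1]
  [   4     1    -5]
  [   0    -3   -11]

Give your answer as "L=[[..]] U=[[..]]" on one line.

L=[[1,0,0],[-2,1,0],[0,3,1]] U=[[-2,-1,1],[0,-1,-3],[0,0,-2]]

  r1 -= -2·r0 → [0,-1,-3]
  r2 -= 0·r0 → [0,-3,-11]
  r2 -= 3·r1 → [0,0,-2]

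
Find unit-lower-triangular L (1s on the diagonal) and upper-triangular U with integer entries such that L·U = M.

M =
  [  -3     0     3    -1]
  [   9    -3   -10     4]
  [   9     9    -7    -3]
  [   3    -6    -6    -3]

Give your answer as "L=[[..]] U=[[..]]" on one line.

  r1 -= -3·r0 → [0,-3,-1,1]
  r2 -= -3·r0 → [0,9,2,-6]
  r3 -= -1·r0 → [0,-6,-3,-4]
  r2 -= -3·r1 → [0,0,-1,-3]
  r3 -= 2·r1 → [0,0,-1,-6]
  r3 -= 1·r2 → [0,0,0,-3]

L=[[1,0,0,0],[-3,1,0,0],[-3,-3,1,0],[-1,2,1,1]] U=[[-3,0,3,-1],[0,-3,-1,1],[0,0,-1,-3],[0,0,0,-3]]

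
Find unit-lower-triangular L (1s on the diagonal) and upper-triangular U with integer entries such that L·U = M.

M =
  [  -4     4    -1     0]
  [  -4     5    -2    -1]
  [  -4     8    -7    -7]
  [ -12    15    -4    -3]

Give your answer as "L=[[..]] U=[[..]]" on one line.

  R1 -= 1·R0 → [0,1,-1,-1]
  R2 -= 1·R0 → [0,4,-6,-7]
  R3 -= 3·R0 → [0,3,-1,-3]
  R2 -= 4·R1 → [0,0,-2,-3]
  R3 -= 3·R1 → [0,0,2,0]
  R3 -= -1·R2 → [0,0,0,-3]

L=[[1,0,0,0],[1,1,0,0],[1,4,1,0],[3,3,-1,1]] U=[[-4,4,-1,0],[0,1,-1,-1],[0,0,-2,-3],[0,0,0,-3]]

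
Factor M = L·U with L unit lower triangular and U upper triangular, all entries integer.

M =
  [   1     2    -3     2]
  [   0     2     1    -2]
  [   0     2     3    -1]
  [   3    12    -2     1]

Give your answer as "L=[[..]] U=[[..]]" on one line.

L=[[1,0,0,0],[0,1,0,0],[0,1,1,0],[3,3,2,1]] U=[[1,2,-3,2],[0,2,1,-2],[0,0,2,1],[0,0,0,-1]]

  row1 -= 0·row0 → [0,2,1,-2]
  row2 -= 0·row0 → [0,2,3,-1]
  row3 -= 3·row0 → [0,6,7,-5]
  row2 -= 1·row1 → [0,0,2,1]
  row3 -= 3·row1 → [0,0,4,1]
  row3 -= 2·row2 → [0,0,0,-1]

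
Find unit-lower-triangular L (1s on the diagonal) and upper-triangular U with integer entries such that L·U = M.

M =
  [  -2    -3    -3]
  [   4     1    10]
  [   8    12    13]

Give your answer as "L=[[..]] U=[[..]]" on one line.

L=[[1,0,0],[-2,1,0],[-4,0,1]] U=[[-2,-3,-3],[0,-5,4],[0,0,1]]

  r1 -= -2·r0 → [0,-5,4]
  r2 -= -4·r0 → [0,0,1]
  r2 -= 0·r1 → [0,0,1]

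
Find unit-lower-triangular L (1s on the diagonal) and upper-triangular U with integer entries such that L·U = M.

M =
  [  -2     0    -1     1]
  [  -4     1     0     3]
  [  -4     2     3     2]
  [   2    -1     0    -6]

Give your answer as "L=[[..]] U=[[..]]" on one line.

L=[[1,0,0,0],[2,1,0,0],[2,2,1,0],[-1,-1,1,1]] U=[[-2,0,-1,1],[0,1,2,1],[0,0,1,-2],[0,0,0,-2]]

  R1 -= 2·R0 → [0,1,2,1]
  R2 -= 2·R0 → [0,2,5,0]
  R3 -= -1·R0 → [0,-1,-1,-5]
  R2 -= 2·R1 → [0,0,1,-2]
  R3 -= -1·R1 → [0,0,1,-4]
  R3 -= 1·R2 → [0,0,0,-2]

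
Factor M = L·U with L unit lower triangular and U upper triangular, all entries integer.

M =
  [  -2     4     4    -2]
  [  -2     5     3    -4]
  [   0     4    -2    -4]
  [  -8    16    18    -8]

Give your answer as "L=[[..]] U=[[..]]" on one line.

  row1 -= 1·row0 → [0,1,-1,-2]
  row2 -= 0·row0 → [0,4,-2,-4]
  row3 -= 4·row0 → [0,0,2,0]
  row2 -= 4·row1 → [0,0,2,4]
  row3 -= 0·row1 → [0,0,2,0]
  row3 -= 1·row2 → [0,0,0,-4]

L=[[1,0,0,0],[1,1,0,0],[0,4,1,0],[4,0,1,1]] U=[[-2,4,4,-2],[0,1,-1,-2],[0,0,2,4],[0,0,0,-4]]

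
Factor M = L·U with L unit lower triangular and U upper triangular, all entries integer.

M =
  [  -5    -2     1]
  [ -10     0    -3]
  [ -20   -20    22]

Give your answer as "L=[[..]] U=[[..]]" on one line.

  R1 -= 2·R0 → [0,4,-5]
  R2 -= 4·R0 → [0,-12,18]
  R2 -= -3·R1 → [0,0,3]

L=[[1,0,0],[2,1,0],[4,-3,1]] U=[[-5,-2,1],[0,4,-5],[0,0,3]]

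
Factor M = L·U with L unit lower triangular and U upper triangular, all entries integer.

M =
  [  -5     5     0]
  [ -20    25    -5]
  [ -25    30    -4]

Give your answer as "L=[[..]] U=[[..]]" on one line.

  r1 -= 4·r0 → [0,5,-5]
  r2 -= 5·r0 → [0,5,-4]
  r2 -= 1·r1 → [0,0,1]

L=[[1,0,0],[4,1,0],[5,1,1]] U=[[-5,5,0],[0,5,-5],[0,0,1]]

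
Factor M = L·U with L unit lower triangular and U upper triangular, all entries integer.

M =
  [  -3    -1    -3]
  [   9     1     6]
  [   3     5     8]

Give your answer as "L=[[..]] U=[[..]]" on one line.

L=[[1,0,0],[-3,1,0],[-1,-2,1]] U=[[-3,-1,-3],[0,-2,-3],[0,0,-1]]

  R1 -= -3·R0 → [0,-2,-3]
  R2 -= -1·R0 → [0,4,5]
  R2 -= -2·R1 → [0,0,-1]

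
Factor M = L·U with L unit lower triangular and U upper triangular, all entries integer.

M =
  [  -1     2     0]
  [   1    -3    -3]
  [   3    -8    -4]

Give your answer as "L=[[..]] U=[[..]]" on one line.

L=[[1,0,0],[-1,1,0],[-3,2,1]] U=[[-1,2,0],[0,-1,-3],[0,0,2]]

  R1 -= -1·R0 → [0,-1,-3]
  R2 -= -3·R0 → [0,-2,-4]
  R2 -= 2·R1 → [0,0,2]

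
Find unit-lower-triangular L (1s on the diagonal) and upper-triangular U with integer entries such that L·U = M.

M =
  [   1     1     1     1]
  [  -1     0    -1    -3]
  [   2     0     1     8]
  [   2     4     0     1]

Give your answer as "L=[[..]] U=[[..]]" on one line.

L=[[1,0,0,0],[-1,1,0,0],[2,-2,1,0],[2,2,2,1]] U=[[1,1,1,1],[0,1,0,-2],[0,0,-1,2],[0,0,0,-1]]

  row1 -= -1·row0 → [0,1,0,-2]
  row2 -= 2·row0 → [0,-2,-1,6]
  row3 -= 2·row0 → [0,2,-2,-1]
  row2 -= -2·row1 → [0,0,-1,2]
  row3 -= 2·row1 → [0,0,-2,3]
  row3 -= 2·row2 → [0,0,0,-1]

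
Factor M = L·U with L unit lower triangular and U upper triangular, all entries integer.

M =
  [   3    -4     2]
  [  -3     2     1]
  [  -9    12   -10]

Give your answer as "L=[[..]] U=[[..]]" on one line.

  r1 -= -1·r0 → [0,-2,3]
  r2 -= -3·r0 → [0,0,-4]
  r2 -= 0·r1 → [0,0,-4]

L=[[1,0,0],[-1,1,0],[-3,0,1]] U=[[3,-4,2],[0,-2,3],[0,0,-4]]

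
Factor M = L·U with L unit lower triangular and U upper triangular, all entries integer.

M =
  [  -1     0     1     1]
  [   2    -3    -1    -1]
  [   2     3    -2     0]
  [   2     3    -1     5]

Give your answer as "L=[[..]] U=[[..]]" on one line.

  row1 -= -2·row0 → [0,-3,1,1]
  row2 -= -2·row0 → [0,3,0,2]
  row3 -= -2·row0 → [0,3,1,7]
  row2 -= -1·row1 → [0,0,1,3]
  row3 -= -1·row1 → [0,0,2,8]
  row3 -= 2·row2 → [0,0,0,2]

L=[[1,0,0,0],[-2,1,0,0],[-2,-1,1,0],[-2,-1,2,1]] U=[[-1,0,1,1],[0,-3,1,1],[0,0,1,3],[0,0,0,2]]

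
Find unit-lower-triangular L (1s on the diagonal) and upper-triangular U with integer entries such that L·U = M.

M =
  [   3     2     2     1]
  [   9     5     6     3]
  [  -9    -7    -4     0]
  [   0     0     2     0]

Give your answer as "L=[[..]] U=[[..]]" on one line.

L=[[1,0,0,0],[3,1,0,0],[-3,1,1,0],[0,0,1,1]] U=[[3,2,2,1],[0,-1,0,0],[0,0,2,3],[0,0,0,-3]]

  R1 -= 3·R0 → [0,-1,0,0]
  R2 -= -3·R0 → [0,-1,2,3]
  R3 -= 0·R0 → [0,0,2,0]
  R2 -= 1·R1 → [0,0,2,3]
  R3 -= 0·R1 → [0,0,2,0]
  R3 -= 1·R2 → [0,0,0,-3]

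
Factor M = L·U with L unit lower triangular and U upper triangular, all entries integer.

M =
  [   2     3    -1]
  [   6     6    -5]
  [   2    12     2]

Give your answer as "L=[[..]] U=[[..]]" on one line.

L=[[1,0,0],[3,1,0],[1,-3,1]] U=[[2,3,-1],[0,-3,-2],[0,0,-3]]

  r1 -= 3·r0 → [0,-3,-2]
  r2 -= 1·r0 → [0,9,3]
  r2 -= -3·r1 → [0,0,-3]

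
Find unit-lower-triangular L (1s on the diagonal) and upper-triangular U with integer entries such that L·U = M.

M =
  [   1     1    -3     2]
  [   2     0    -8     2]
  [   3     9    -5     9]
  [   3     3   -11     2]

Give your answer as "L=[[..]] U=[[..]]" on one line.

L=[[1,0,0,0],[2,1,0,0],[3,-3,1,0],[3,0,1,1]] U=[[1,1,-3,2],[0,-2,-2,-2],[0,0,-2,-3],[0,0,0,-1]]

  r1 -= 2·r0 → [0,-2,-2,-2]
  r2 -= 3·r0 → [0,6,4,3]
  r3 -= 3·r0 → [0,0,-2,-4]
  r2 -= -3·r1 → [0,0,-2,-3]
  r3 -= 0·r1 → [0,0,-2,-4]
  r3 -= 1·r2 → [0,0,0,-1]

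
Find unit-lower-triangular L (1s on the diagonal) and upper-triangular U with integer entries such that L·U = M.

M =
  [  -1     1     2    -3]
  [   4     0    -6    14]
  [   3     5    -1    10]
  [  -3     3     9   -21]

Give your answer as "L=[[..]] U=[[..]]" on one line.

L=[[1,0,0,0],[-4,1,0,0],[-3,2,1,0],[3,0,3,1]] U=[[-1,1,2,-3],[0,4,2,2],[0,0,1,-3],[0,0,0,-3]]

  R1 -= -4·R0 → [0,4,2,2]
  R2 -= -3·R0 → [0,8,5,1]
  R3 -= 3·R0 → [0,0,3,-12]
  R2 -= 2·R1 → [0,0,1,-3]
  R3 -= 0·R1 → [0,0,3,-12]
  R3 -= 3·R2 → [0,0,0,-3]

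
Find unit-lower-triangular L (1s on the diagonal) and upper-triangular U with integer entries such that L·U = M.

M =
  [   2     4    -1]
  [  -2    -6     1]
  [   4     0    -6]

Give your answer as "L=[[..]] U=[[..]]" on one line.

L=[[1,0,0],[-1,1,0],[2,4,1]] U=[[2,4,-1],[0,-2,0],[0,0,-4]]

  row1 -= -1·row0 → [0,-2,0]
  row2 -= 2·row0 → [0,-8,-4]
  row2 -= 4·row1 → [0,0,-4]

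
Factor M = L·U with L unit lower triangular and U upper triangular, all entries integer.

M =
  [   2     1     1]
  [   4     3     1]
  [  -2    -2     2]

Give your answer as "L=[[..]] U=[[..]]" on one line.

  row1 -= 2·row0 → [0,1,-1]
  row2 -= -1·row0 → [0,-1,3]
  row2 -= -1·row1 → [0,0,2]

L=[[1,0,0],[2,1,0],[-1,-1,1]] U=[[2,1,1],[0,1,-1],[0,0,2]]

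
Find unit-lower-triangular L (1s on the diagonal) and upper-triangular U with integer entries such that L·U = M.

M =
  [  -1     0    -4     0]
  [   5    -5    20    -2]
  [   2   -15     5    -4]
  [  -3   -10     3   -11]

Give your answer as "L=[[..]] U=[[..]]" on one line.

L=[[1,0,0,0],[-5,1,0,0],[-2,3,1,0],[3,2,-5,1]] U=[[-1,0,-4,0],[0,-5,0,-2],[0,0,-3,2],[0,0,0,3]]

  row1 -= -5·row0 → [0,-5,0,-2]
  row2 -= -2·row0 → [0,-15,-3,-4]
  row3 -= 3·row0 → [0,-10,15,-11]
  row2 -= 3·row1 → [0,0,-3,2]
  row3 -= 2·row1 → [0,0,15,-7]
  row3 -= -5·row2 → [0,0,0,3]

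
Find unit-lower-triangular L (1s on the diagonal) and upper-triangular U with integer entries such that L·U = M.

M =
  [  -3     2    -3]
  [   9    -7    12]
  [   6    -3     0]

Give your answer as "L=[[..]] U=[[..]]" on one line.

  R1 -= -3·R0 → [0,-1,3]
  R2 -= -2·R0 → [0,1,-6]
  R2 -= -1·R1 → [0,0,-3]

L=[[1,0,0],[-3,1,0],[-2,-1,1]] U=[[-3,2,-3],[0,-1,3],[0,0,-3]]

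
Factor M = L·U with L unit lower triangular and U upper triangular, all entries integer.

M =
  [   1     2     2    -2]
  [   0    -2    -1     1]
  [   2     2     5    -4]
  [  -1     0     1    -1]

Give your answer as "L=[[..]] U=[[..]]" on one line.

L=[[1,0,0,0],[0,1,0,0],[2,1,1,0],[-1,-1,1,1]] U=[[1,2,2,-2],[0,-2,-1,1],[0,0,2,-1],[0,0,0,-1]]

  row1 -= 0·row0 → [0,-2,-1,1]
  row2 -= 2·row0 → [0,-2,1,0]
  row3 -= -1·row0 → [0,2,3,-3]
  row2 -= 1·row1 → [0,0,2,-1]
  row3 -= -1·row1 → [0,0,2,-2]
  row3 -= 1·row2 → [0,0,0,-1]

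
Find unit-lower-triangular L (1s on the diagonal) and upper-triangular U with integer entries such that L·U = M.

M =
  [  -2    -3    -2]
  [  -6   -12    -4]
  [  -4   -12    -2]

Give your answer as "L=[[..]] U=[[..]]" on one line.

L=[[1,0,0],[3,1,0],[2,2,1]] U=[[-2,-3,-2],[0,-3,2],[0,0,-2]]

  R1 -= 3·R0 → [0,-3,2]
  R2 -= 2·R0 → [0,-6,2]
  R2 -= 2·R1 → [0,0,-2]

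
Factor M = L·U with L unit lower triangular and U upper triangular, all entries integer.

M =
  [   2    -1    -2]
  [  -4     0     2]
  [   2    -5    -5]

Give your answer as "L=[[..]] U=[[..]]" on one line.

L=[[1,0,0],[-2,1,0],[1,2,1]] U=[[2,-1,-2],[0,-2,-2],[0,0,1]]

  R1 -= -2·R0 → [0,-2,-2]
  R2 -= 1·R0 → [0,-4,-3]
  R2 -= 2·R1 → [0,0,1]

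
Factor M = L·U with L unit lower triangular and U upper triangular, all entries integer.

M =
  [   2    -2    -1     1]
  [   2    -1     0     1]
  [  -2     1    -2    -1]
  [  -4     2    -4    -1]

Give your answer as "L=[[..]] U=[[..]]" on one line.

  r1 -= 1·r0 → [0,1,1,0]
  r2 -= -1·r0 → [0,-1,-3,0]
  r3 -= -2·r0 → [0,-2,-6,1]
  r2 -= -1·r1 → [0,0,-2,0]
  r3 -= -2·r1 → [0,0,-4,1]
  r3 -= 2·r2 → [0,0,0,1]

L=[[1,0,0,0],[1,1,0,0],[-1,-1,1,0],[-2,-2,2,1]] U=[[2,-2,-1,1],[0,1,1,0],[0,0,-2,0],[0,0,0,1]]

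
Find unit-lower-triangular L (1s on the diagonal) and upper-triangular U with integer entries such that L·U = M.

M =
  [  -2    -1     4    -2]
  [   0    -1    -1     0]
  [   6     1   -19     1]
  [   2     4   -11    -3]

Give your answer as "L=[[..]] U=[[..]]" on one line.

L=[[1,0,0,0],[0,1,0,0],[-3,2,1,0],[-1,-3,2,1]] U=[[-2,-1,4,-2],[0,-1,-1,0],[0,0,-5,-5],[0,0,0,5]]

  r1 -= 0·r0 → [0,-1,-1,0]
  r2 -= -3·r0 → [0,-2,-7,-5]
  r3 -= -1·r0 → [0,3,-7,-5]
  r2 -= 2·r1 → [0,0,-5,-5]
  r3 -= -3·r1 → [0,0,-10,-5]
  r3 -= 2·r2 → [0,0,0,5]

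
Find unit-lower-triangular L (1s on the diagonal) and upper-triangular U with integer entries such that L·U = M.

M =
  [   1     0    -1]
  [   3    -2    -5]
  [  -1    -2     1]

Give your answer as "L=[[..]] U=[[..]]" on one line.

L=[[1,0,0],[3,1,0],[-1,1,1]] U=[[1,0,-1],[0,-2,-2],[0,0,2]]

  row1 -= 3·row0 → [0,-2,-2]
  row2 -= -1·row0 → [0,-2,0]
  row2 -= 1·row1 → [0,0,2]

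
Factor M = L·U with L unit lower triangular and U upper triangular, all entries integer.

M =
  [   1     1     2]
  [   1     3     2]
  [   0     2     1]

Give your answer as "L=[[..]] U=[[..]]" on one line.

  r1 -= 1·r0 → [0,2,0]
  r2 -= 0·r0 → [0,2,1]
  r2 -= 1·r1 → [0,0,1]

L=[[1,0,0],[1,1,0],[0,1,1]] U=[[1,1,2],[0,2,0],[0,0,1]]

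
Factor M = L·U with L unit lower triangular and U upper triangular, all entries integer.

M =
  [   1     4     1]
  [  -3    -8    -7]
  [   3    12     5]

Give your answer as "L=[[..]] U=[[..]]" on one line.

L=[[1,0,0],[-3,1,0],[3,0,1]] U=[[1,4,1],[0,4,-4],[0,0,2]]

  row1 -= -3·row0 → [0,4,-4]
  row2 -= 3·row0 → [0,0,2]
  row2 -= 0·row1 → [0,0,2]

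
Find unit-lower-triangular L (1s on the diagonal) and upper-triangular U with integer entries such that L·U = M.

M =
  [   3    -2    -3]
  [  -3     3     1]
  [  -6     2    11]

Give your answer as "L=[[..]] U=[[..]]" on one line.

L=[[1,0,0],[-1,1,0],[-2,-2,1]] U=[[3,-2,-3],[0,1,-2],[0,0,1]]

  r1 -= -1·r0 → [0,1,-2]
  r2 -= -2·r0 → [0,-2,5]
  r2 -= -2·r1 → [0,0,1]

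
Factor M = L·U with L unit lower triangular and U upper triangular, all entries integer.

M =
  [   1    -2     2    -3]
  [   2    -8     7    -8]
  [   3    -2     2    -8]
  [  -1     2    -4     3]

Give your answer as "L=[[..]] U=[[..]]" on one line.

L=[[1,0,0,0],[2,1,0,0],[3,-1,1,0],[-1,0,2,1]] U=[[1,-2,2,-3],[0,-4,3,-2],[0,0,-1,-1],[0,0,0,2]]

  r1 -= 2·r0 → [0,-4,3,-2]
  r2 -= 3·r0 → [0,4,-4,1]
  r3 -= -1·r0 → [0,0,-2,0]
  r2 -= -1·r1 → [0,0,-1,-1]
  r3 -= 0·r1 → [0,0,-2,0]
  r3 -= 2·r2 → [0,0,0,2]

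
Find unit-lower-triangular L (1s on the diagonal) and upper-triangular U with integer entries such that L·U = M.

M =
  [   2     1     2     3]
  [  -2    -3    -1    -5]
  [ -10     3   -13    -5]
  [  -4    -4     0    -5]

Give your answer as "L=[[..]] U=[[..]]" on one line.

L=[[1,0,0,0],[-1,1,0,0],[-5,-4,1,0],[-2,1,3,1]] U=[[2,1,2,3],[0,-2,1,-2],[0,0,1,2],[0,0,0,-3]]

  r1 -= -1·r0 → [0,-2,1,-2]
  r2 -= -5·r0 → [0,8,-3,10]
  r3 -= -2·r0 → [0,-2,4,1]
  r2 -= -4·r1 → [0,0,1,2]
  r3 -= 1·r1 → [0,0,3,3]
  r3 -= 3·r2 → [0,0,0,-3]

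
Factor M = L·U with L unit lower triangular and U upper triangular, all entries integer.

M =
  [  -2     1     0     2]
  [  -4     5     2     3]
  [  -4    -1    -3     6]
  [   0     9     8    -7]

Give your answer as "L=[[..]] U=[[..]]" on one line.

  r1 -= 2·r0 → [0,3,2,-1]
  r2 -= 2·r0 → [0,-3,-3,2]
  r3 -= 0·r0 → [0,9,8,-7]
  r2 -= -1·r1 → [0,0,-1,1]
  r3 -= 3·r1 → [0,0,2,-4]
  r3 -= -2·r2 → [0,0,0,-2]

L=[[1,0,0,0],[2,1,0,0],[2,-1,1,0],[0,3,-2,1]] U=[[-2,1,0,2],[0,3,2,-1],[0,0,-1,1],[0,0,0,-2]]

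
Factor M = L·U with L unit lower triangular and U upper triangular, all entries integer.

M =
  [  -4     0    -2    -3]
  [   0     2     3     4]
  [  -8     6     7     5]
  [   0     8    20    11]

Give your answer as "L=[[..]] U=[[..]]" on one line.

L=[[1,0,0,0],[0,1,0,0],[2,3,1,0],[0,4,4,1]] U=[[-4,0,-2,-3],[0,2,3,4],[0,0,2,-1],[0,0,0,-1]]

  r1 -= 0·r0 → [0,2,3,4]
  r2 -= 2·r0 → [0,6,11,11]
  r3 -= 0·r0 → [0,8,20,11]
  r2 -= 3·r1 → [0,0,2,-1]
  r3 -= 4·r1 → [0,0,8,-5]
  r3 -= 4·r2 → [0,0,0,-1]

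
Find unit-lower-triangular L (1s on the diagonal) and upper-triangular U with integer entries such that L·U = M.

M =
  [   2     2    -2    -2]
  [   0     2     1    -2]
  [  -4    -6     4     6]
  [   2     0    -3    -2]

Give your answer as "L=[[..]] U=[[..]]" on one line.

L=[[1,0,0,0],[0,1,0,0],[-2,-1,1,0],[1,-1,0,1]] U=[[2,2,-2,-2],[0,2,1,-2],[0,0,1,0],[0,0,0,-2]]

  r1 -= 0·r0 → [0,2,1,-2]
  r2 -= -2·r0 → [0,-2,0,2]
  r3 -= 1·r0 → [0,-2,-1,0]
  r2 -= -1·r1 → [0,0,1,0]
  r3 -= -1·r1 → [0,0,0,-2]
  r3 -= 0·r2 → [0,0,0,-2]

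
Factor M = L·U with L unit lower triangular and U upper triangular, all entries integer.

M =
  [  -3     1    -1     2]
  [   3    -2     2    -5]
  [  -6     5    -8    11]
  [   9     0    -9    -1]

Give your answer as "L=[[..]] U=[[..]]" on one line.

L=[[1,0,0,0],[-1,1,0,0],[2,-3,1,0],[-3,-3,3,1]] U=[[-3,1,-1,2],[0,-1,1,-3],[0,0,-3,-2],[0,0,0,2]]

  R1 -= -1·R0 → [0,-1,1,-3]
  R2 -= 2·R0 → [0,3,-6,7]
  R3 -= -3·R0 → [0,3,-12,5]
  R2 -= -3·R1 → [0,0,-3,-2]
  R3 -= -3·R1 → [0,0,-9,-4]
  R3 -= 3·R2 → [0,0,0,2]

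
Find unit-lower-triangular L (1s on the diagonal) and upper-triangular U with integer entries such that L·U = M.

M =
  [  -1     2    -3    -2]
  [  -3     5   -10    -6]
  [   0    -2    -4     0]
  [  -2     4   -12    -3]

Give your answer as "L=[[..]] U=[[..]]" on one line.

  r1 -= 3·r0 → [0,-1,-1,0]
  r2 -= 0·r0 → [0,-2,-4,0]
  r3 -= 2·r0 → [0,0,-6,1]
  r2 -= 2·r1 → [0,0,-2,0]
  r3 -= 0·r1 → [0,0,-6,1]
  r3 -= 3·r2 → [0,0,0,1]

L=[[1,0,0,0],[3,1,0,0],[0,2,1,0],[2,0,3,1]] U=[[-1,2,-3,-2],[0,-1,-1,0],[0,0,-2,0],[0,0,0,1]]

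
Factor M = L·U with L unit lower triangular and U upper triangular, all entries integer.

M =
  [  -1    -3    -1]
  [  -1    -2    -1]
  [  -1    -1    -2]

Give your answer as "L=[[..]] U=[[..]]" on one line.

L=[[1,0,0],[1,1,0],[1,2,1]] U=[[-1,-3,-1],[0,1,0],[0,0,-1]]

  row1 -= 1·row0 → [0,1,0]
  row2 -= 1·row0 → [0,2,-1]
  row2 -= 2·row1 → [0,0,-1]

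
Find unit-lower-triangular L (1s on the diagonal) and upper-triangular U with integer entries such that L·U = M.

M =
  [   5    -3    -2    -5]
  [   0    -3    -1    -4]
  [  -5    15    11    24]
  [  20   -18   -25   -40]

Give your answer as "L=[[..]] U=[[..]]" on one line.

L=[[1,0,0,0],[0,1,0,0],[-1,-4,1,0],[4,2,-3,1]] U=[[5,-3,-2,-5],[0,-3,-1,-4],[0,0,5,3],[0,0,0,-3]]

  r1 -= 0·r0 → [0,-3,-1,-4]
  r2 -= -1·r0 → [0,12,9,19]
  r3 -= 4·r0 → [0,-6,-17,-20]
  r2 -= -4·r1 → [0,0,5,3]
  r3 -= 2·r1 → [0,0,-15,-12]
  r3 -= -3·r2 → [0,0,0,-3]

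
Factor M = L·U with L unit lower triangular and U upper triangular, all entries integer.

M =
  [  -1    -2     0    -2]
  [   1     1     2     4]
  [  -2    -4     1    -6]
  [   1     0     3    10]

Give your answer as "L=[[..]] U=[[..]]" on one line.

  r1 -= -1·r0 → [0,-1,2,2]
  r2 -= 2·r0 → [0,0,1,-2]
  r3 -= -1·r0 → [0,-2,3,8]
  r2 -= 0·r1 → [0,0,1,-2]
  r3 -= 2·r1 → [0,0,-1,4]
  r3 -= -1·r2 → [0,0,0,2]

L=[[1,0,0,0],[-1,1,0,0],[2,0,1,0],[-1,2,-1,1]] U=[[-1,-2,0,-2],[0,-1,2,2],[0,0,1,-2],[0,0,0,2]]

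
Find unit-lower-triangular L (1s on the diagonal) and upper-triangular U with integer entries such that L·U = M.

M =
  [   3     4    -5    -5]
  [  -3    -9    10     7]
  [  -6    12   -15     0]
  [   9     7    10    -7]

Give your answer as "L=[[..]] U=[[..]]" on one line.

  r1 -= -1·r0 → [0,-5,5,2]
  r2 -= -2·r0 → [0,20,-25,-10]
  r3 -= 3·r0 → [0,-5,25,8]
  r2 -= -4·r1 → [0,0,-5,-2]
  r3 -= 1·r1 → [0,0,20,6]
  r3 -= -4·r2 → [0,0,0,-2]

L=[[1,0,0,0],[-1,1,0,0],[-2,-4,1,0],[3,1,-4,1]] U=[[3,4,-5,-5],[0,-5,5,2],[0,0,-5,-2],[0,0,0,-2]]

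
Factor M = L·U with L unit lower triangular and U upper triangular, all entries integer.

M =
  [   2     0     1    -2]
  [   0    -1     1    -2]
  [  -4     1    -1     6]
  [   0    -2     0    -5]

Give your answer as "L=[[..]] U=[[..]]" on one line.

L=[[1,0,0,0],[0,1,0,0],[-2,-1,1,0],[0,2,-1,1]] U=[[2,0,1,-2],[0,-1,1,-2],[0,0,2,0],[0,0,0,-1]]

  row1 -= 0·row0 → [0,-1,1,-2]
  row2 -= -2·row0 → [0,1,1,2]
  row3 -= 0·row0 → [0,-2,0,-5]
  row2 -= -1·row1 → [0,0,2,0]
  row3 -= 2·row1 → [0,0,-2,-1]
  row3 -= -1·row2 → [0,0,0,-1]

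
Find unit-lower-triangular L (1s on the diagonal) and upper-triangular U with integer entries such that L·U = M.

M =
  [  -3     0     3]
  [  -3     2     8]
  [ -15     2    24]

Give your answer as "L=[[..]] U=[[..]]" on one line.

L=[[1,0,0],[1,1,0],[5,1,1]] U=[[-3,0,3],[0,2,5],[0,0,4]]

  row1 -= 1·row0 → [0,2,5]
  row2 -= 5·row0 → [0,2,9]
  row2 -= 1·row1 → [0,0,4]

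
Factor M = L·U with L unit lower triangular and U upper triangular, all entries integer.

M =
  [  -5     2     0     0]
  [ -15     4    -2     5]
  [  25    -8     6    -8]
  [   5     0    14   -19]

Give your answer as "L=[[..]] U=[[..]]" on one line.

  r1 -= 3·r0 → [0,-2,-2,5]
  r2 -= -5·r0 → [0,2,6,-8]
  r3 -= -1·r0 → [0,2,14,-19]
  r2 -= -1·r1 → [0,0,4,-3]
  r3 -= -1·r1 → [0,0,12,-14]
  r3 -= 3·r2 → [0,0,0,-5]

L=[[1,0,0,0],[3,1,0,0],[-5,-1,1,0],[-1,-1,3,1]] U=[[-5,2,0,0],[0,-2,-2,5],[0,0,4,-3],[0,0,0,-5]]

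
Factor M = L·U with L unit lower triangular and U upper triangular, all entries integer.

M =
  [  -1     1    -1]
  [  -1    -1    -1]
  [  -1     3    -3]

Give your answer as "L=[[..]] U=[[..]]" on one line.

  R1 -= 1·R0 → [0,-2,0]
  R2 -= 1·R0 → [0,2,-2]
  R2 -= -1·R1 → [0,0,-2]

L=[[1,0,0],[1,1,0],[1,-1,1]] U=[[-1,1,-1],[0,-2,0],[0,0,-2]]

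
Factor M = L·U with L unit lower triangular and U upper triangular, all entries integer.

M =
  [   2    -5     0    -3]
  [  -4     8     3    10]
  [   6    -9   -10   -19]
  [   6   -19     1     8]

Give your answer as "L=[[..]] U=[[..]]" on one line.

  row1 -= -2·row0 → [0,-2,3,4]
  row2 -= 3·row0 → [0,6,-10,-10]
  row3 -= 3·row0 → [0,-4,1,17]
  row2 -= -3·row1 → [0,0,-1,2]
  row3 -= 2·row1 → [0,0,-5,9]
  row3 -= 5·row2 → [0,0,0,-1]

L=[[1,0,0,0],[-2,1,0,0],[3,-3,1,0],[3,2,5,1]] U=[[2,-5,0,-3],[0,-2,3,4],[0,0,-1,2],[0,0,0,-1]]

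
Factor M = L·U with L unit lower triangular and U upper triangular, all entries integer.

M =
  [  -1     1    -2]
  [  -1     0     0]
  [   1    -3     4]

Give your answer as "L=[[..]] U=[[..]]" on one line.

L=[[1,0,0],[1,1,0],[-1,2,1]] U=[[-1,1,-2],[0,-1,2],[0,0,-2]]

  R1 -= 1·R0 → [0,-1,2]
  R2 -= -1·R0 → [0,-2,2]
  R2 -= 2·R1 → [0,0,-2]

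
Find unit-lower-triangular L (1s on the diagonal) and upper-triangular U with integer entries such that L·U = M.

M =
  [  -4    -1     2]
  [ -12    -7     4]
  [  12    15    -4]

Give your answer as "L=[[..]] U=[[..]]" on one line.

L=[[1,0,0],[3,1,0],[-3,-3,1]] U=[[-4,-1,2],[0,-4,-2],[0,0,-4]]

  r1 -= 3·r0 → [0,-4,-2]
  r2 -= -3·r0 → [0,12,2]
  r2 -= -3·r1 → [0,0,-4]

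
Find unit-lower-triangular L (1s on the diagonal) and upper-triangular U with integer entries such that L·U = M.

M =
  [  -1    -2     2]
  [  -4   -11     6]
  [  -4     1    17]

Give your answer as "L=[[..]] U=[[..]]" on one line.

  R1 -= 4·R0 → [0,-3,-2]
  R2 -= 4·R0 → [0,9,9]
  R2 -= -3·R1 → [0,0,3]

L=[[1,0,0],[4,1,0],[4,-3,1]] U=[[-1,-2,2],[0,-3,-2],[0,0,3]]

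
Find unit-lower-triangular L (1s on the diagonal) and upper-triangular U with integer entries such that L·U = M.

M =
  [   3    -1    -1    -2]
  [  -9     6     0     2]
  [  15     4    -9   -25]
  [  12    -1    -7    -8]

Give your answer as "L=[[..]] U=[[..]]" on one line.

  r1 -= -3·r0 → [0,3,-3,-4]
  r2 -= 5·r0 → [0,9,-4,-15]
  r3 -= 4·r0 → [0,3,-3,0]
  r2 -= 3·r1 → [0,0,5,-3]
  r3 -= 1·r1 → [0,0,0,4]
  r3 -= 0·r2 → [0,0,0,4]

L=[[1,0,0,0],[-3,1,0,0],[5,3,1,0],[4,1,0,1]] U=[[3,-1,-1,-2],[0,3,-3,-4],[0,0,5,-3],[0,0,0,4]]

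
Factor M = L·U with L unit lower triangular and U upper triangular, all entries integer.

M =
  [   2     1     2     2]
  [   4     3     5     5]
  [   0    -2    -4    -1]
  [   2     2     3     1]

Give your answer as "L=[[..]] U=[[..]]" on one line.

  R1 -= 2·R0 → [0,1,1,1]
  R2 -= 0·R0 → [0,-2,-4,-1]
  R3 -= 1·R0 → [0,1,1,-1]
  R2 -= -2·R1 → [0,0,-2,1]
  R3 -= 1·R1 → [0,0,0,-2]
  R3 -= 0·R2 → [0,0,0,-2]

L=[[1,0,0,0],[2,1,0,0],[0,-2,1,0],[1,1,0,1]] U=[[2,1,2,2],[0,1,1,1],[0,0,-2,1],[0,0,0,-2]]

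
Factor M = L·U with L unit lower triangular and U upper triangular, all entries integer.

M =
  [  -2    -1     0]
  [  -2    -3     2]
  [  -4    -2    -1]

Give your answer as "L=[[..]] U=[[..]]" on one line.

  row1 -= 1·row0 → [0,-2,2]
  row2 -= 2·row0 → [0,0,-1]
  row2 -= 0·row1 → [0,0,-1]

L=[[1,0,0],[1,1,0],[2,0,1]] U=[[-2,-1,0],[0,-2,2],[0,0,-1]]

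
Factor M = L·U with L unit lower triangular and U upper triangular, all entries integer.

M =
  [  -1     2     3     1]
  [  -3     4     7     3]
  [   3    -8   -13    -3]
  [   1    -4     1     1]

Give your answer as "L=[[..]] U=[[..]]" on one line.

  r1 -= 3·r0 → [0,-2,-2,0]
  r2 -= -3·r0 → [0,-2,-4,0]
  r3 -= -1·r0 → [0,-2,4,2]
  r2 -= 1·r1 → [0,0,-2,0]
  r3 -= 1·r1 → [0,0,6,2]
  r3 -= -3·r2 → [0,0,0,2]

L=[[1,0,0,0],[3,1,0,0],[-3,1,1,0],[-1,1,-3,1]] U=[[-1,2,3,1],[0,-2,-2,0],[0,0,-2,0],[0,0,0,2]]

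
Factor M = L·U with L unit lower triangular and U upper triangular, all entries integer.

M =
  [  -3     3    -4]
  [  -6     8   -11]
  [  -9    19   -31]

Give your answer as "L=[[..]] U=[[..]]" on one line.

L=[[1,0,0],[2,1,0],[3,5,1]] U=[[-3,3,-4],[0,2,-3],[0,0,-4]]

  r1 -= 2·r0 → [0,2,-3]
  r2 -= 3·r0 → [0,10,-19]
  r2 -= 5·r1 → [0,0,-4]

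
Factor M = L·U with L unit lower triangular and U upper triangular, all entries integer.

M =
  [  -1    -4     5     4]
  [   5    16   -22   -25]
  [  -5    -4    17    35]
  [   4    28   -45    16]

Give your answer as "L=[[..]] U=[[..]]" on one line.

L=[[1,0,0,0],[-5,1,0,0],[5,-4,1,0],[-4,-3,-4,1]] U=[[-1,-4,5,4],[0,-4,3,-5],[0,0,4,-5],[0,0,0,-3]]

  row1 -= -5·row0 → [0,-4,3,-5]
  row2 -= 5·row0 → [0,16,-8,15]
  row3 -= -4·row0 → [0,12,-25,32]
  row2 -= -4·row1 → [0,0,4,-5]
  row3 -= -3·row1 → [0,0,-16,17]
  row3 -= -4·row2 → [0,0,0,-3]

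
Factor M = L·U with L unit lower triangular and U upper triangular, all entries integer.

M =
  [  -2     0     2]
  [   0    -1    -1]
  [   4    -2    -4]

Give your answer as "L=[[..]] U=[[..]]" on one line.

L=[[1,0,0],[0,1,0],[-2,2,1]] U=[[-2,0,2],[0,-1,-1],[0,0,2]]

  r1 -= 0·r0 → [0,-1,-1]
  r2 -= -2·r0 → [0,-2,0]
  r2 -= 2·r1 → [0,0,2]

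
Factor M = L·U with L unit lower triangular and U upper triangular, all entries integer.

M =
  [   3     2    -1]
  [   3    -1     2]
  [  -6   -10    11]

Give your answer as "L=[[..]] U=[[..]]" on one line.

L=[[1,0,0],[1,1,0],[-2,2,1]] U=[[3,2,-1],[0,-3,3],[0,0,3]]

  R1 -= 1·R0 → [0,-3,3]
  R2 -= -2·R0 → [0,-6,9]
  R2 -= 2·R1 → [0,0,3]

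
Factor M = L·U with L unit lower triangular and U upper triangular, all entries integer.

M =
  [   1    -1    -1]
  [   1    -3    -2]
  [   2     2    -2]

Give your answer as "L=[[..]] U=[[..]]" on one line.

L=[[1,0,0],[1,1,0],[2,-2,1]] U=[[1,-1,-1],[0,-2,-1],[0,0,-2]]

  r1 -= 1·r0 → [0,-2,-1]
  r2 -= 2·r0 → [0,4,0]
  r2 -= -2·r1 → [0,0,-2]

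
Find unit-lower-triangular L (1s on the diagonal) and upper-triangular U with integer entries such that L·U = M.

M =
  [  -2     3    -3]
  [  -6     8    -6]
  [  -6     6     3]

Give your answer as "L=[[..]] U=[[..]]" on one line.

  row1 -= 3·row0 → [0,-1,3]
  row2 -= 3·row0 → [0,-3,12]
  row2 -= 3·row1 → [0,0,3]

L=[[1,0,0],[3,1,0],[3,3,1]] U=[[-2,3,-3],[0,-1,3],[0,0,3]]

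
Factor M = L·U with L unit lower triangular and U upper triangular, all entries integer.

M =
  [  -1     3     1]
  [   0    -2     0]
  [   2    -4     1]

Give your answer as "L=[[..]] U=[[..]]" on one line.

  r1 -= 0·r0 → [0,-2,0]
  r2 -= -2·r0 → [0,2,3]
  r2 -= -1·r1 → [0,0,3]

L=[[1,0,0],[0,1,0],[-2,-1,1]] U=[[-1,3,1],[0,-2,0],[0,0,3]]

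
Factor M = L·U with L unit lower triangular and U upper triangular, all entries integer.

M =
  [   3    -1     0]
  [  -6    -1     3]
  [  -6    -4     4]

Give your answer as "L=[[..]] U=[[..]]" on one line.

L=[[1,0,0],[-2,1,0],[-2,2,1]] U=[[3,-1,0],[0,-3,3],[0,0,-2]]

  row1 -= -2·row0 → [0,-3,3]
  row2 -= -2·row0 → [0,-6,4]
  row2 -= 2·row1 → [0,0,-2]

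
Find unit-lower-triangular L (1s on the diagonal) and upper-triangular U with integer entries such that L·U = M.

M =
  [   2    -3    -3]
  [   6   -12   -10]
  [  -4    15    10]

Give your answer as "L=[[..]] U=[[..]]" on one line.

  R1 -= 3·R0 → [0,-3,-1]
  R2 -= -2·R0 → [0,9,4]
  R2 -= -3·R1 → [0,0,1]

L=[[1,0,0],[3,1,0],[-2,-3,1]] U=[[2,-3,-3],[0,-3,-1],[0,0,1]]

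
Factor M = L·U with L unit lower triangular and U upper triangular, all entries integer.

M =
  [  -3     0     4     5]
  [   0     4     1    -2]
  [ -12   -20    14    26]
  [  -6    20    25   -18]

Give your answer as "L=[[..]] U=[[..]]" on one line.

  row1 -= 0·row0 → [0,4,1,-2]
  row2 -= 4·row0 → [0,-20,-2,6]
  row3 -= 2·row0 → [0,20,17,-28]
  row2 -= -5·row1 → [0,0,3,-4]
  row3 -= 5·row1 → [0,0,12,-18]
  row3 -= 4·row2 → [0,0,0,-2]

L=[[1,0,0,0],[0,1,0,0],[4,-5,1,0],[2,5,4,1]] U=[[-3,0,4,5],[0,4,1,-2],[0,0,3,-4],[0,0,0,-2]]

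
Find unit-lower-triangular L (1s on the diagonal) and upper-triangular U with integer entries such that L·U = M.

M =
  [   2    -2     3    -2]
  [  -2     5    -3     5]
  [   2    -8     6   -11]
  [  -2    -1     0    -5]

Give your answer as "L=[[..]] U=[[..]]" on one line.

L=[[1,0,0,0],[-1,1,0,0],[1,-2,1,0],[-1,-1,1,1]] U=[[2,-2,3,-2],[0,3,0,3],[0,0,3,-3],[0,0,0,-1]]

  r1 -= -1·r0 → [0,3,0,3]
  r2 -= 1·r0 → [0,-6,3,-9]
  r3 -= -1·r0 → [0,-3,3,-7]
  r2 -= -2·r1 → [0,0,3,-3]
  r3 -= -1·r1 → [0,0,3,-4]
  r3 -= 1·r2 → [0,0,0,-1]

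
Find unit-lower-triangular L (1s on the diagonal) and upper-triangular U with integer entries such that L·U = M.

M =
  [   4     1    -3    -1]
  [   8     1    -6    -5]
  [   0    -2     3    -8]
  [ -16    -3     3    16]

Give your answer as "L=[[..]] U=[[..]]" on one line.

L=[[1,0,0,0],[2,1,0,0],[0,2,1,0],[-4,-1,-3,1]] U=[[4,1,-3,-1],[0,-1,0,-3],[0,0,3,-2],[0,0,0,3]]

  r1 -= 2·r0 → [0,-1,0,-3]
  r2 -= 0·r0 → [0,-2,3,-8]
  r3 -= -4·r0 → [0,1,-9,12]
  r2 -= 2·r1 → [0,0,3,-2]
  r3 -= -1·r1 → [0,0,-9,9]
  r3 -= -3·r2 → [0,0,0,3]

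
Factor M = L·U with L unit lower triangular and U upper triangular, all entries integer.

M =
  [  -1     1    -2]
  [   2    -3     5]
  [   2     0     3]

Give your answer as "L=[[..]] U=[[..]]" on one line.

L=[[1,0,0],[-2,1,0],[-2,-2,1]] U=[[-1,1,-2],[0,-1,1],[0,0,1]]

  R1 -= -2·R0 → [0,-1,1]
  R2 -= -2·R0 → [0,2,-1]
  R2 -= -2·R1 → [0,0,1]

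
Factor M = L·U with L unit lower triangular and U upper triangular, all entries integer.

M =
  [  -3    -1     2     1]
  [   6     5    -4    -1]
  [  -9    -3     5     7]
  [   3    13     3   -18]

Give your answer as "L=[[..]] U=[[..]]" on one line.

  R1 -= -2·R0 → [0,3,0,1]
  R2 -= 3·R0 → [0,0,-1,4]
  R3 -= -1·R0 → [0,12,5,-17]
  R2 -= 0·R1 → [0,0,-1,4]
  R3 -= 4·R1 → [0,0,5,-21]
  R3 -= -5·R2 → [0,0,0,-1]

L=[[1,0,0,0],[-2,1,0,0],[3,0,1,0],[-1,4,-5,1]] U=[[-3,-1,2,1],[0,3,0,1],[0,0,-1,4],[0,0,0,-1]]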